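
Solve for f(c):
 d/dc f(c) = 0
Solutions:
 f(c) = C1


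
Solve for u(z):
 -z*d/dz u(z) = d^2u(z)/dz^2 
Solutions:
 u(z) = C1 + C2*erf(sqrt(2)*z/2)


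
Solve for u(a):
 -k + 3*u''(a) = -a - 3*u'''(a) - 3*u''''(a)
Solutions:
 u(a) = C1 + C2*a - a^3/18 + a^2*(k + 1)/6 + (C3*sin(sqrt(3)*a/2) + C4*cos(sqrt(3)*a/2))*exp(-a/2)


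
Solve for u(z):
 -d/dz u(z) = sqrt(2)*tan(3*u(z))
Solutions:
 u(z) = -asin(C1*exp(-3*sqrt(2)*z))/3 + pi/3
 u(z) = asin(C1*exp(-3*sqrt(2)*z))/3


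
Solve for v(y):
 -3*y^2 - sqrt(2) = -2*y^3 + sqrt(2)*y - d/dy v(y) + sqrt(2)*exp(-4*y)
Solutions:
 v(y) = C1 - y^4/2 + y^3 + sqrt(2)*y^2/2 + sqrt(2)*y - sqrt(2)*exp(-4*y)/4


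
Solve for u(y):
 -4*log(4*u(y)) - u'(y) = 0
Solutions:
 Integral(1/(log(_y) + 2*log(2)), (_y, u(y)))/4 = C1 - y


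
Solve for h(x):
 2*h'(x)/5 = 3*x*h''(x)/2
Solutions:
 h(x) = C1 + C2*x^(19/15)


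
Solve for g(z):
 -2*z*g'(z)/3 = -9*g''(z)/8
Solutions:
 g(z) = C1 + C2*erfi(2*sqrt(6)*z/9)


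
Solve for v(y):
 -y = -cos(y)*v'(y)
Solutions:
 v(y) = C1 + Integral(y/cos(y), y)


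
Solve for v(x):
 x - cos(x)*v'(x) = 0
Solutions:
 v(x) = C1 + Integral(x/cos(x), x)


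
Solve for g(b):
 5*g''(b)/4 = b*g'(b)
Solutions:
 g(b) = C1 + C2*erfi(sqrt(10)*b/5)


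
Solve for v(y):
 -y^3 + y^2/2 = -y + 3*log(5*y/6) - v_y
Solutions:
 v(y) = C1 + y^4/4 - y^3/6 - y^2/2 + 3*y*log(y) - 3*y + y*log(125/216)


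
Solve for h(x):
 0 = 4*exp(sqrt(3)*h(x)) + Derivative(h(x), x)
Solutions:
 h(x) = sqrt(3)*(2*log(1/(C1 + 4*x)) - log(3))/6


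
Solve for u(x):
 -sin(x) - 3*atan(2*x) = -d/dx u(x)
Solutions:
 u(x) = C1 + 3*x*atan(2*x) - 3*log(4*x^2 + 1)/4 - cos(x)


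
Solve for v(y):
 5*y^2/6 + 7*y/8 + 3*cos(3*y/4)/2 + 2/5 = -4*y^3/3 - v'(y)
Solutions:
 v(y) = C1 - y^4/3 - 5*y^3/18 - 7*y^2/16 - 2*y/5 - 2*sin(3*y/4)


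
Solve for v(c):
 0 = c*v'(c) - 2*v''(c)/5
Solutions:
 v(c) = C1 + C2*erfi(sqrt(5)*c/2)


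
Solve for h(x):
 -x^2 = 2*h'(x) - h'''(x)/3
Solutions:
 h(x) = C1 + C2*exp(-sqrt(6)*x) + C3*exp(sqrt(6)*x) - x^3/6 - x/6


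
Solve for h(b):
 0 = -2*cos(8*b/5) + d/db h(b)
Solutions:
 h(b) = C1 + 5*sin(8*b/5)/4


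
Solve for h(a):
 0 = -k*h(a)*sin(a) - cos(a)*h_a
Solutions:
 h(a) = C1*exp(k*log(cos(a)))


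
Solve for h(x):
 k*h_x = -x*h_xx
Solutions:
 h(x) = C1 + x^(1 - re(k))*(C2*sin(log(x)*Abs(im(k))) + C3*cos(log(x)*im(k)))


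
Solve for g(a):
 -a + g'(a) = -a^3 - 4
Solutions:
 g(a) = C1 - a^4/4 + a^2/2 - 4*a


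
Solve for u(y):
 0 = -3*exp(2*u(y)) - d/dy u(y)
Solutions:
 u(y) = log(-sqrt(-1/(C1 - 3*y))) - log(2)/2
 u(y) = log(-1/(C1 - 3*y))/2 - log(2)/2


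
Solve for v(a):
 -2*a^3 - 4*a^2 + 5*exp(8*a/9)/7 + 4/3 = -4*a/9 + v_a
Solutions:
 v(a) = C1 - a^4/2 - 4*a^3/3 + 2*a^2/9 + 4*a/3 + 45*exp(8*a/9)/56


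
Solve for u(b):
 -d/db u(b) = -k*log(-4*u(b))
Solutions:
 Integral(1/(log(-_y) + 2*log(2)), (_y, u(b))) = C1 + b*k


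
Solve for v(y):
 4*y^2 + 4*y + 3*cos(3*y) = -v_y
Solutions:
 v(y) = C1 - 4*y^3/3 - 2*y^2 - sin(3*y)


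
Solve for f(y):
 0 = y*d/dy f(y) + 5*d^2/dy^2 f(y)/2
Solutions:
 f(y) = C1 + C2*erf(sqrt(5)*y/5)


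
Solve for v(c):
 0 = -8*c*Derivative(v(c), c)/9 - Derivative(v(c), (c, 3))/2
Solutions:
 v(c) = C1 + Integral(C2*airyai(-2*6^(1/3)*c/3) + C3*airybi(-2*6^(1/3)*c/3), c)


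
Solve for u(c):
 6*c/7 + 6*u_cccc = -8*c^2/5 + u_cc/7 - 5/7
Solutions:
 u(c) = C1 + C2*c + C3*exp(-sqrt(42)*c/42) + C4*exp(sqrt(42)*c/42) + 14*c^4/15 + c^3 + 4729*c^2/10


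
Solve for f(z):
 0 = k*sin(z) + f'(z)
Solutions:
 f(z) = C1 + k*cos(z)


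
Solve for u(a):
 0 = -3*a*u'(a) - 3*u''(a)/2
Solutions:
 u(a) = C1 + C2*erf(a)


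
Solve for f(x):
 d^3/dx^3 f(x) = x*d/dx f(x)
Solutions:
 f(x) = C1 + Integral(C2*airyai(x) + C3*airybi(x), x)


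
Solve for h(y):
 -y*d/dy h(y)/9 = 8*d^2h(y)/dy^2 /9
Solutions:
 h(y) = C1 + C2*erf(y/4)


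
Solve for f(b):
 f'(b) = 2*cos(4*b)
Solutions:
 f(b) = C1 + sin(4*b)/2


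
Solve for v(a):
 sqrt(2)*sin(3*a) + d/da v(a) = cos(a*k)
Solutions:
 v(a) = C1 + sqrt(2)*cos(3*a)/3 + sin(a*k)/k


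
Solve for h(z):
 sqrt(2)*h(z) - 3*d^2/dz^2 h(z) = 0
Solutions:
 h(z) = C1*exp(-2^(1/4)*sqrt(3)*z/3) + C2*exp(2^(1/4)*sqrt(3)*z/3)


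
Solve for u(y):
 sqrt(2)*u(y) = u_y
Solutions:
 u(y) = C1*exp(sqrt(2)*y)


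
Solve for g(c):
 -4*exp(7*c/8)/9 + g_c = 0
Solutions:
 g(c) = C1 + 32*exp(7*c/8)/63


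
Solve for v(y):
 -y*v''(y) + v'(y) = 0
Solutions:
 v(y) = C1 + C2*y^2


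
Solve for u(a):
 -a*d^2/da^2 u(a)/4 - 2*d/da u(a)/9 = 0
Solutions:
 u(a) = C1 + C2*a^(1/9)


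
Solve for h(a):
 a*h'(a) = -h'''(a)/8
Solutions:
 h(a) = C1 + Integral(C2*airyai(-2*a) + C3*airybi(-2*a), a)


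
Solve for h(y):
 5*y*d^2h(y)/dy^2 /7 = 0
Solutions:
 h(y) = C1 + C2*y


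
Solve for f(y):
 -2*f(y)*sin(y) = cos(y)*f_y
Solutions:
 f(y) = C1*cos(y)^2


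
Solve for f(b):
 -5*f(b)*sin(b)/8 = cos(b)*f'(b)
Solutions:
 f(b) = C1*cos(b)^(5/8)


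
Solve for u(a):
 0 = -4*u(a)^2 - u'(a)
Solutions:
 u(a) = 1/(C1 + 4*a)


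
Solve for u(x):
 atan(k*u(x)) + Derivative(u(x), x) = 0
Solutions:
 Integral(1/atan(_y*k), (_y, u(x))) = C1 - x


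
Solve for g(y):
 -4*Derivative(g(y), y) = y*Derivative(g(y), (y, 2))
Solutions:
 g(y) = C1 + C2/y^3


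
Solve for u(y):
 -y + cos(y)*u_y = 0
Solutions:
 u(y) = C1 + Integral(y/cos(y), y)


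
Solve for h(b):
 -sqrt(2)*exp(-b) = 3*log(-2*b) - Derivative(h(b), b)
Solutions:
 h(b) = C1 + 3*b*log(-b) + 3*b*(-1 + log(2)) - sqrt(2)*exp(-b)


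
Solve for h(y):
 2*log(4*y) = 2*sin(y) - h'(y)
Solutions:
 h(y) = C1 - 2*y*log(y) - 4*y*log(2) + 2*y - 2*cos(y)


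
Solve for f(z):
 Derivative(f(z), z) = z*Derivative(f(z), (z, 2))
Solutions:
 f(z) = C1 + C2*z^2


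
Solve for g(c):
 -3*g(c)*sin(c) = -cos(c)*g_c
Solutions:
 g(c) = C1/cos(c)^3


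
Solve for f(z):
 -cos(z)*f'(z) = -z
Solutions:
 f(z) = C1 + Integral(z/cos(z), z)


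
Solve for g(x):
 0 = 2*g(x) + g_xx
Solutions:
 g(x) = C1*sin(sqrt(2)*x) + C2*cos(sqrt(2)*x)


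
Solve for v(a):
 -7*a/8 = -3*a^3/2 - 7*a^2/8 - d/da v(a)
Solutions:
 v(a) = C1 - 3*a^4/8 - 7*a^3/24 + 7*a^2/16


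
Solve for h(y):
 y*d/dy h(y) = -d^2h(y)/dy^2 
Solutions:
 h(y) = C1 + C2*erf(sqrt(2)*y/2)


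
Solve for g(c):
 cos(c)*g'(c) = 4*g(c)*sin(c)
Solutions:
 g(c) = C1/cos(c)^4


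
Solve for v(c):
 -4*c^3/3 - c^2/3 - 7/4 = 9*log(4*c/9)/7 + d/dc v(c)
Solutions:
 v(c) = C1 - c^4/3 - c^3/9 - 9*c*log(c)/7 - 18*c*log(2)/7 - 13*c/28 + 18*c*log(3)/7


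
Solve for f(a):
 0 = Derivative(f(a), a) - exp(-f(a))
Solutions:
 f(a) = log(C1 + a)


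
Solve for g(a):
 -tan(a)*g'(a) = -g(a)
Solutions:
 g(a) = C1*sin(a)


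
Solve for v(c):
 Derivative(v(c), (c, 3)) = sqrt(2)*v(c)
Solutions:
 v(c) = C3*exp(2^(1/6)*c) + (C1*sin(2^(1/6)*sqrt(3)*c/2) + C2*cos(2^(1/6)*sqrt(3)*c/2))*exp(-2^(1/6)*c/2)


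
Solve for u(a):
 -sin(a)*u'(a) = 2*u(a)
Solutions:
 u(a) = C1*(cos(a) + 1)/(cos(a) - 1)


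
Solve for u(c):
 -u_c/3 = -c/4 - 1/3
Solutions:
 u(c) = C1 + 3*c^2/8 + c


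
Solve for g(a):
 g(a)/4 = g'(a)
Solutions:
 g(a) = C1*exp(a/4)


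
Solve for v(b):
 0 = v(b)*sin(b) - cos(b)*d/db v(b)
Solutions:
 v(b) = C1/cos(b)


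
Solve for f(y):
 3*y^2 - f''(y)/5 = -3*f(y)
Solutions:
 f(y) = C1*exp(-sqrt(15)*y) + C2*exp(sqrt(15)*y) - y^2 - 2/15


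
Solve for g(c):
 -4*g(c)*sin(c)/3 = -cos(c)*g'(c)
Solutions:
 g(c) = C1/cos(c)^(4/3)


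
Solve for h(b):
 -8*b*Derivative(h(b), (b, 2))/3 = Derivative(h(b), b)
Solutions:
 h(b) = C1 + C2*b^(5/8)


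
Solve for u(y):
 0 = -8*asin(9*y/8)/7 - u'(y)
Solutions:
 u(y) = C1 - 8*y*asin(9*y/8)/7 - 8*sqrt(64 - 81*y^2)/63


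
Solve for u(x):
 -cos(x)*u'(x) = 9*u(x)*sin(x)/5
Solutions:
 u(x) = C1*cos(x)^(9/5)


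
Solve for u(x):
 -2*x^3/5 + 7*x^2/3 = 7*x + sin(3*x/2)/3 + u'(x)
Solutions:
 u(x) = C1 - x^4/10 + 7*x^3/9 - 7*x^2/2 + 2*cos(3*x/2)/9


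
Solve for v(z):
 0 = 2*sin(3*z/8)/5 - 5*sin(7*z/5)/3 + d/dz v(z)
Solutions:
 v(z) = C1 + 16*cos(3*z/8)/15 - 25*cos(7*z/5)/21


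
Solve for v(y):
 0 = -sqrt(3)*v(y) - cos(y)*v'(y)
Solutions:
 v(y) = C1*(sin(y) - 1)^(sqrt(3)/2)/(sin(y) + 1)^(sqrt(3)/2)


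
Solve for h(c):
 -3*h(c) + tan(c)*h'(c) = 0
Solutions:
 h(c) = C1*sin(c)^3


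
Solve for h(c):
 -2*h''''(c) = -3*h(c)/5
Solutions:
 h(c) = C1*exp(-10^(3/4)*3^(1/4)*c/10) + C2*exp(10^(3/4)*3^(1/4)*c/10) + C3*sin(10^(3/4)*3^(1/4)*c/10) + C4*cos(10^(3/4)*3^(1/4)*c/10)


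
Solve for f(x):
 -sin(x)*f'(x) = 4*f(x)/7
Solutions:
 f(x) = C1*(cos(x) + 1)^(2/7)/(cos(x) - 1)^(2/7)


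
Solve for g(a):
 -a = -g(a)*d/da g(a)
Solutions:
 g(a) = -sqrt(C1 + a^2)
 g(a) = sqrt(C1 + a^2)


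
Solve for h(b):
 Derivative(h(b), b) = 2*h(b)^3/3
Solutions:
 h(b) = -sqrt(6)*sqrt(-1/(C1 + 2*b))/2
 h(b) = sqrt(6)*sqrt(-1/(C1 + 2*b))/2


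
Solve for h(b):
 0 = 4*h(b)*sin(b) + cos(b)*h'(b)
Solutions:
 h(b) = C1*cos(b)^4


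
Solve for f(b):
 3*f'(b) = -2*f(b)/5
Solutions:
 f(b) = C1*exp(-2*b/15)


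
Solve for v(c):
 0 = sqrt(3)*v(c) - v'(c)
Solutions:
 v(c) = C1*exp(sqrt(3)*c)


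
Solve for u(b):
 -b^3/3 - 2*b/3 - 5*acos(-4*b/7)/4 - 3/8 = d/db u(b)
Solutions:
 u(b) = C1 - b^4/12 - b^2/3 - 5*b*acos(-4*b/7)/4 - 3*b/8 - 5*sqrt(49 - 16*b^2)/16


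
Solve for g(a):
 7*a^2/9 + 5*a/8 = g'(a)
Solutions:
 g(a) = C1 + 7*a^3/27 + 5*a^2/16


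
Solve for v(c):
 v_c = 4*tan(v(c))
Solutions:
 v(c) = pi - asin(C1*exp(4*c))
 v(c) = asin(C1*exp(4*c))


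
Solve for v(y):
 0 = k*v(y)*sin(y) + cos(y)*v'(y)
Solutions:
 v(y) = C1*exp(k*log(cos(y)))


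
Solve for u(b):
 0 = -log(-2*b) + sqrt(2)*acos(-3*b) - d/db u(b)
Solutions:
 u(b) = C1 - b*log(-b) - b*log(2) + b + sqrt(2)*(b*acos(-3*b) + sqrt(1 - 9*b^2)/3)


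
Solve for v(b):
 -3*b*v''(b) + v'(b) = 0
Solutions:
 v(b) = C1 + C2*b^(4/3)


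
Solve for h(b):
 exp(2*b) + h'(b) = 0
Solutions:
 h(b) = C1 - exp(2*b)/2


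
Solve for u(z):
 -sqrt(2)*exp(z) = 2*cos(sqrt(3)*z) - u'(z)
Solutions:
 u(z) = C1 + sqrt(2)*exp(z) + 2*sqrt(3)*sin(sqrt(3)*z)/3


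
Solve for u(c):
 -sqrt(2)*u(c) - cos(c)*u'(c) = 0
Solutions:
 u(c) = C1*(sin(c) - 1)^(sqrt(2)/2)/(sin(c) + 1)^(sqrt(2)/2)


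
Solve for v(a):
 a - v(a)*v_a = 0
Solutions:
 v(a) = -sqrt(C1 + a^2)
 v(a) = sqrt(C1 + a^2)


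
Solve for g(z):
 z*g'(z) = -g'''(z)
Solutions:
 g(z) = C1 + Integral(C2*airyai(-z) + C3*airybi(-z), z)


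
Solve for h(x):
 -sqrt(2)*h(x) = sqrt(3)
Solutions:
 h(x) = -sqrt(6)/2


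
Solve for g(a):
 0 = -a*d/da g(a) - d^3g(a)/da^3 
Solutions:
 g(a) = C1 + Integral(C2*airyai(-a) + C3*airybi(-a), a)


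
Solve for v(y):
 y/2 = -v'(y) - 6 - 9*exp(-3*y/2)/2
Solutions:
 v(y) = C1 - y^2/4 - 6*y + 3*exp(-3*y/2)


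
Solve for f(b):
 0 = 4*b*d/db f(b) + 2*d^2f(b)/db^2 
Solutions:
 f(b) = C1 + C2*erf(b)


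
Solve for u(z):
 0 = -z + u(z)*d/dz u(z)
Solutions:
 u(z) = -sqrt(C1 + z^2)
 u(z) = sqrt(C1 + z^2)


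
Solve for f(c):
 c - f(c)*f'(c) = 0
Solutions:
 f(c) = -sqrt(C1 + c^2)
 f(c) = sqrt(C1 + c^2)


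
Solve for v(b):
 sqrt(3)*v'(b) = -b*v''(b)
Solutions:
 v(b) = C1 + C2*b^(1 - sqrt(3))


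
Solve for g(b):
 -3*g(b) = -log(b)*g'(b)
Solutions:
 g(b) = C1*exp(3*li(b))


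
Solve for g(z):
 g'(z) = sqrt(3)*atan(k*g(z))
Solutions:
 Integral(1/atan(_y*k), (_y, g(z))) = C1 + sqrt(3)*z


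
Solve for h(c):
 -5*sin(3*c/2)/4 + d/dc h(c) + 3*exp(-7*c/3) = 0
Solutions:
 h(c) = C1 - 5*cos(3*c/2)/6 + 9*exp(-7*c/3)/7


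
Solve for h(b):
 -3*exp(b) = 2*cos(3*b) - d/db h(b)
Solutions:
 h(b) = C1 + 3*exp(b) + 2*sin(3*b)/3


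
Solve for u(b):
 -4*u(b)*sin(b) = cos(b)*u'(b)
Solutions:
 u(b) = C1*cos(b)^4


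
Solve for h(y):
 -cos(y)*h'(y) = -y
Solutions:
 h(y) = C1 + Integral(y/cos(y), y)


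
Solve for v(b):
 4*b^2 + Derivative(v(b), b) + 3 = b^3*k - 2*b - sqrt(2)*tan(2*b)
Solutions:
 v(b) = C1 + b^4*k/4 - 4*b^3/3 - b^2 - 3*b + sqrt(2)*log(cos(2*b))/2


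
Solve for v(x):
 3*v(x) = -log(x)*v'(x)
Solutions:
 v(x) = C1*exp(-3*li(x))


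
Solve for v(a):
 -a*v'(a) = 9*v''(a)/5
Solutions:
 v(a) = C1 + C2*erf(sqrt(10)*a/6)


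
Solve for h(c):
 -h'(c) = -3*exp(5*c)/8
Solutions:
 h(c) = C1 + 3*exp(5*c)/40


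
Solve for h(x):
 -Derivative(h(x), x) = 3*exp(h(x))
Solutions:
 h(x) = log(1/(C1 + 3*x))


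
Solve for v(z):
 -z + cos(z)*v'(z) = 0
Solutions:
 v(z) = C1 + Integral(z/cos(z), z)


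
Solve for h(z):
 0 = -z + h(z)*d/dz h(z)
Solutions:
 h(z) = -sqrt(C1 + z^2)
 h(z) = sqrt(C1 + z^2)


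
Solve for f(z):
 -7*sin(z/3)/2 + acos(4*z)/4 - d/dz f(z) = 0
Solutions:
 f(z) = C1 + z*acos(4*z)/4 - sqrt(1 - 16*z^2)/16 + 21*cos(z/3)/2


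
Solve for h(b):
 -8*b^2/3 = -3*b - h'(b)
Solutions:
 h(b) = C1 + 8*b^3/9 - 3*b^2/2


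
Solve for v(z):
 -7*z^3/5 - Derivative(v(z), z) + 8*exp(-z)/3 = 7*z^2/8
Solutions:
 v(z) = C1 - 7*z^4/20 - 7*z^3/24 - 8*exp(-z)/3


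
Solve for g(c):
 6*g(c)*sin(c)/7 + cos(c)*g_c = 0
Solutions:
 g(c) = C1*cos(c)^(6/7)


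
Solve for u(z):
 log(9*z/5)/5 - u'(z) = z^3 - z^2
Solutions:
 u(z) = C1 - z^4/4 + z^3/3 + z*log(z)/5 - z*log(5)/5 - z/5 + 2*z*log(3)/5


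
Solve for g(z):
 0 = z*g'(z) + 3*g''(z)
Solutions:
 g(z) = C1 + C2*erf(sqrt(6)*z/6)


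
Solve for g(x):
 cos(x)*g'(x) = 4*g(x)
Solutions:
 g(x) = C1*(sin(x)^2 + 2*sin(x) + 1)/(sin(x)^2 - 2*sin(x) + 1)


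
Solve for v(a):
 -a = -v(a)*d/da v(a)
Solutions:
 v(a) = -sqrt(C1 + a^2)
 v(a) = sqrt(C1 + a^2)


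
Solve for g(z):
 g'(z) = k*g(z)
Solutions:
 g(z) = C1*exp(k*z)


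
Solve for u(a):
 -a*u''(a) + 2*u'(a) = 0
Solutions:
 u(a) = C1 + C2*a^3


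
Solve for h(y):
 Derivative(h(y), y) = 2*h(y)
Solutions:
 h(y) = C1*exp(2*y)


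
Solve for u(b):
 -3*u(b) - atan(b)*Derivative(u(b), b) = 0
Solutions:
 u(b) = C1*exp(-3*Integral(1/atan(b), b))


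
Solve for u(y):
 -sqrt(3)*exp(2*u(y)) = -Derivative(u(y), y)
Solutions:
 u(y) = log(-sqrt(-1/(C1 + sqrt(3)*y))) - log(2)/2
 u(y) = log(-1/(C1 + sqrt(3)*y))/2 - log(2)/2


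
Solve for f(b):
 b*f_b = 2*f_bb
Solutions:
 f(b) = C1 + C2*erfi(b/2)


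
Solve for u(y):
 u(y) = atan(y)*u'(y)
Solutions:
 u(y) = C1*exp(Integral(1/atan(y), y))


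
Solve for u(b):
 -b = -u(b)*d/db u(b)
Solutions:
 u(b) = -sqrt(C1 + b^2)
 u(b) = sqrt(C1 + b^2)


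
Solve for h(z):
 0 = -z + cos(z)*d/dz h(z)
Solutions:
 h(z) = C1 + Integral(z/cos(z), z)


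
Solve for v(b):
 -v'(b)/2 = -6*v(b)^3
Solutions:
 v(b) = -sqrt(2)*sqrt(-1/(C1 + 12*b))/2
 v(b) = sqrt(2)*sqrt(-1/(C1 + 12*b))/2


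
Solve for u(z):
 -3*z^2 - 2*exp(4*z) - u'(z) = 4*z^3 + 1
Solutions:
 u(z) = C1 - z^4 - z^3 - z - exp(4*z)/2


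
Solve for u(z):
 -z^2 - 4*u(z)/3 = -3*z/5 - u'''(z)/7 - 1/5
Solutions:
 u(z) = C3*exp(28^(1/3)*3^(2/3)*z/3) - 3*z^2/4 + 9*z/20 + (C1*sin(28^(1/3)*3^(1/6)*z/2) + C2*cos(28^(1/3)*3^(1/6)*z/2))*exp(-28^(1/3)*3^(2/3)*z/6) + 3/20


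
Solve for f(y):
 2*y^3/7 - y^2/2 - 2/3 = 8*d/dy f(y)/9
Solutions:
 f(y) = C1 + 9*y^4/112 - 3*y^3/16 - 3*y/4


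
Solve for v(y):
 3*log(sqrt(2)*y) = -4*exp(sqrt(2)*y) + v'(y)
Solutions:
 v(y) = C1 + 3*y*log(y) + y*(-3 + 3*log(2)/2) + 2*sqrt(2)*exp(sqrt(2)*y)


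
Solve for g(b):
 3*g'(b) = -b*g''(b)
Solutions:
 g(b) = C1 + C2/b^2


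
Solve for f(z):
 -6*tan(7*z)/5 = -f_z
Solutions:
 f(z) = C1 - 6*log(cos(7*z))/35


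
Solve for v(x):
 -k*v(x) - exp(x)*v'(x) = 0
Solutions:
 v(x) = C1*exp(k*exp(-x))


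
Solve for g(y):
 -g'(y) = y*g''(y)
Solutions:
 g(y) = C1 + C2*log(y)


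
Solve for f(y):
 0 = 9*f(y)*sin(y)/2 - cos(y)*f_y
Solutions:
 f(y) = C1/cos(y)^(9/2)


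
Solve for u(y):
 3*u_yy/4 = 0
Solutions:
 u(y) = C1 + C2*y


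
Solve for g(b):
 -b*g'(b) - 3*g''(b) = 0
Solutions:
 g(b) = C1 + C2*erf(sqrt(6)*b/6)


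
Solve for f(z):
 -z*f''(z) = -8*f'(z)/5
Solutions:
 f(z) = C1 + C2*z^(13/5)


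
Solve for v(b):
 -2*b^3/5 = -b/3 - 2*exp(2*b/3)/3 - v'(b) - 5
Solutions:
 v(b) = C1 + b^4/10 - b^2/6 - 5*b - exp(b)^(2/3)


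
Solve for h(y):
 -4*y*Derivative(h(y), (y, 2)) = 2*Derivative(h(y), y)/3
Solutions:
 h(y) = C1 + C2*y^(5/6)


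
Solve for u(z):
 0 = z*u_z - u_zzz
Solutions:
 u(z) = C1 + Integral(C2*airyai(z) + C3*airybi(z), z)


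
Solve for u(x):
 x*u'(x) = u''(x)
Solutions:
 u(x) = C1 + C2*erfi(sqrt(2)*x/2)


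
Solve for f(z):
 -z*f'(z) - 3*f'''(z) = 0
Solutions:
 f(z) = C1 + Integral(C2*airyai(-3^(2/3)*z/3) + C3*airybi(-3^(2/3)*z/3), z)


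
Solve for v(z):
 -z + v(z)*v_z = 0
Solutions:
 v(z) = -sqrt(C1 + z^2)
 v(z) = sqrt(C1 + z^2)


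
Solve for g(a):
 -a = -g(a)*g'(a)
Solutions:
 g(a) = -sqrt(C1 + a^2)
 g(a) = sqrt(C1 + a^2)


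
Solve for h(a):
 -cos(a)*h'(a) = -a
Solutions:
 h(a) = C1 + Integral(a/cos(a), a)


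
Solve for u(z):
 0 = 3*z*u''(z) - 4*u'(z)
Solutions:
 u(z) = C1 + C2*z^(7/3)


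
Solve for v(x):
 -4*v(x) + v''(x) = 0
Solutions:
 v(x) = C1*exp(-2*x) + C2*exp(2*x)


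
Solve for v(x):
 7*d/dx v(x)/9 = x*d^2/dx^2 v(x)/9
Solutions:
 v(x) = C1 + C2*x^8


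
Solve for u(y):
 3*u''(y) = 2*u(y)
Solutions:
 u(y) = C1*exp(-sqrt(6)*y/3) + C2*exp(sqrt(6)*y/3)


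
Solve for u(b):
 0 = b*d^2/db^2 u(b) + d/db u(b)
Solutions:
 u(b) = C1 + C2*log(b)


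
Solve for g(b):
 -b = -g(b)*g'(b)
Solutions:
 g(b) = -sqrt(C1 + b^2)
 g(b) = sqrt(C1 + b^2)


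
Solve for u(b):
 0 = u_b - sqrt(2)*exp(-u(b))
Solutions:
 u(b) = log(C1 + sqrt(2)*b)


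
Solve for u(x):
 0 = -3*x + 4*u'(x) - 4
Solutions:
 u(x) = C1 + 3*x^2/8 + x


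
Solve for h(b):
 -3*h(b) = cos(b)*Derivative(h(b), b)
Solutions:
 h(b) = C1*(sin(b) - 1)^(3/2)/(sin(b) + 1)^(3/2)


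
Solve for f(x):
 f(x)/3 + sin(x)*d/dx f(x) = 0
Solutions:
 f(x) = C1*(cos(x) + 1)^(1/6)/(cos(x) - 1)^(1/6)


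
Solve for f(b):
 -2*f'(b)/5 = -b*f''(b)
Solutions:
 f(b) = C1 + C2*b^(7/5)


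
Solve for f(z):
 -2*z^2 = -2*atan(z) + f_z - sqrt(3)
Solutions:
 f(z) = C1 - 2*z^3/3 + 2*z*atan(z) + sqrt(3)*z - log(z^2 + 1)


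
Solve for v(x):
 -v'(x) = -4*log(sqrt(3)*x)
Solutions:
 v(x) = C1 + 4*x*log(x) - 4*x + x*log(9)


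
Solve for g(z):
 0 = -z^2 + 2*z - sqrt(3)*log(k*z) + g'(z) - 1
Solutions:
 g(z) = C1 + z^3/3 - z^2 + sqrt(3)*z*log(k*z) + z*(1 - sqrt(3))


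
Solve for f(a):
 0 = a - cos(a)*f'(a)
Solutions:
 f(a) = C1 + Integral(a/cos(a), a)


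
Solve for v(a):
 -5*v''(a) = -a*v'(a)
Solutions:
 v(a) = C1 + C2*erfi(sqrt(10)*a/10)


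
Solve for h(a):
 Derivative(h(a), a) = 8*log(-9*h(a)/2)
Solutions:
 -Integral(1/(log(-_y) - log(2) + 2*log(3)), (_y, h(a)))/8 = C1 - a


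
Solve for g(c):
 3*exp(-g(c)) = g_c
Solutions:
 g(c) = log(C1 + 3*c)


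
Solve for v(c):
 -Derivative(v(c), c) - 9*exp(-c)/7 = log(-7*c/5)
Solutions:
 v(c) = C1 - c*log(-c) + c*(-log(7) + 1 + log(5)) + 9*exp(-c)/7


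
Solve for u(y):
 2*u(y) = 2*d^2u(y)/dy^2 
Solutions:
 u(y) = C1*exp(-y) + C2*exp(y)


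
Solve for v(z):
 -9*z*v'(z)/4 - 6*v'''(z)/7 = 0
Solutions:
 v(z) = C1 + Integral(C2*airyai(-21^(1/3)*z/2) + C3*airybi(-21^(1/3)*z/2), z)


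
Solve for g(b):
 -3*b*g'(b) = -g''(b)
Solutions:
 g(b) = C1 + C2*erfi(sqrt(6)*b/2)


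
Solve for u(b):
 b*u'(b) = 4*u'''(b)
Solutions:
 u(b) = C1 + Integral(C2*airyai(2^(1/3)*b/2) + C3*airybi(2^(1/3)*b/2), b)


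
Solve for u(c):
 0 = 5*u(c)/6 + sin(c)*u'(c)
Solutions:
 u(c) = C1*(cos(c) + 1)^(5/12)/(cos(c) - 1)^(5/12)


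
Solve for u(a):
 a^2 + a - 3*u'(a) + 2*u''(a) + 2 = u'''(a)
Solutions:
 u(a) = C1 + a^3/9 + 7*a^2/18 + 26*a/27 + (C2*sin(sqrt(2)*a) + C3*cos(sqrt(2)*a))*exp(a)


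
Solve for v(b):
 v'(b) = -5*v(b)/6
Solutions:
 v(b) = C1*exp(-5*b/6)


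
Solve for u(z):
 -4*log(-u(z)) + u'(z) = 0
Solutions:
 -li(-u(z)) = C1 + 4*z


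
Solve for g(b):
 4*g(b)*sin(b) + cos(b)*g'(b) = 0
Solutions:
 g(b) = C1*cos(b)^4


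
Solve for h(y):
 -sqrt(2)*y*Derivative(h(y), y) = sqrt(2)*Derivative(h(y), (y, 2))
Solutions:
 h(y) = C1 + C2*erf(sqrt(2)*y/2)


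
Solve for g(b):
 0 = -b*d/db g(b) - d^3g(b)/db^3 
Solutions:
 g(b) = C1 + Integral(C2*airyai(-b) + C3*airybi(-b), b)


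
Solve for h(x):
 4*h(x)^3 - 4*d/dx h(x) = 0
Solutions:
 h(x) = -sqrt(2)*sqrt(-1/(C1 + x))/2
 h(x) = sqrt(2)*sqrt(-1/(C1 + x))/2


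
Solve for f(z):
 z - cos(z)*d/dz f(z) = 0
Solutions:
 f(z) = C1 + Integral(z/cos(z), z)


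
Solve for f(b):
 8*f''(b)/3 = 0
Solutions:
 f(b) = C1 + C2*b


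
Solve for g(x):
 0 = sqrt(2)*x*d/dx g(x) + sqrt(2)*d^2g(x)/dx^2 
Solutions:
 g(x) = C1 + C2*erf(sqrt(2)*x/2)


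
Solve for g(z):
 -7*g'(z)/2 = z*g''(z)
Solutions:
 g(z) = C1 + C2/z^(5/2)


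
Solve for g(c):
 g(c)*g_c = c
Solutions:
 g(c) = -sqrt(C1 + c^2)
 g(c) = sqrt(C1 + c^2)


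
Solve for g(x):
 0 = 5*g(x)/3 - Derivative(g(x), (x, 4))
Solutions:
 g(x) = C1*exp(-3^(3/4)*5^(1/4)*x/3) + C2*exp(3^(3/4)*5^(1/4)*x/3) + C3*sin(3^(3/4)*5^(1/4)*x/3) + C4*cos(3^(3/4)*5^(1/4)*x/3)


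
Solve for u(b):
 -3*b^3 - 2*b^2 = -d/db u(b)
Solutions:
 u(b) = C1 + 3*b^4/4 + 2*b^3/3


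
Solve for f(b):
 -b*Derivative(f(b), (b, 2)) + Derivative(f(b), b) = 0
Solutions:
 f(b) = C1 + C2*b^2


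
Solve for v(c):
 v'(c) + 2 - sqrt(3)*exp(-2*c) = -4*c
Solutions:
 v(c) = C1 - 2*c^2 - 2*c - sqrt(3)*exp(-2*c)/2


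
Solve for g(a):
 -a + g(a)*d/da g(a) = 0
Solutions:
 g(a) = -sqrt(C1 + a^2)
 g(a) = sqrt(C1 + a^2)


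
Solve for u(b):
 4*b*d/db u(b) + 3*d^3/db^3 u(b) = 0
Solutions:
 u(b) = C1 + Integral(C2*airyai(-6^(2/3)*b/3) + C3*airybi(-6^(2/3)*b/3), b)


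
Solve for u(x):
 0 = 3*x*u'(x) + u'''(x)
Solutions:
 u(x) = C1 + Integral(C2*airyai(-3^(1/3)*x) + C3*airybi(-3^(1/3)*x), x)


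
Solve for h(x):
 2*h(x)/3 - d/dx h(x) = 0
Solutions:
 h(x) = C1*exp(2*x/3)


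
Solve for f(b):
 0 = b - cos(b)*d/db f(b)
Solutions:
 f(b) = C1 + Integral(b/cos(b), b)


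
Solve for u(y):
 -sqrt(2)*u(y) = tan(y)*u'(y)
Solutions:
 u(y) = C1/sin(y)^(sqrt(2))


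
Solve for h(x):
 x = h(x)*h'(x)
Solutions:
 h(x) = -sqrt(C1 + x^2)
 h(x) = sqrt(C1 + x^2)


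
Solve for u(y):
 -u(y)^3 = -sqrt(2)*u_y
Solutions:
 u(y) = -sqrt(-1/(C1 + sqrt(2)*y))
 u(y) = sqrt(-1/(C1 + sqrt(2)*y))


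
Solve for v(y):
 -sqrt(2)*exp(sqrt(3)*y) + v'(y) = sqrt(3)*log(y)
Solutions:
 v(y) = C1 + sqrt(3)*y*log(y) - sqrt(3)*y + sqrt(6)*exp(sqrt(3)*y)/3


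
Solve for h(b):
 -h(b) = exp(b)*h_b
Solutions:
 h(b) = C1*exp(exp(-b))


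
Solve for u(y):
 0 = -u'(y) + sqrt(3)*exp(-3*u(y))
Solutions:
 u(y) = log(C1 + 3*sqrt(3)*y)/3
 u(y) = log((-3^(1/3) - 3^(5/6)*I)*(C1 + sqrt(3)*y)^(1/3)/2)
 u(y) = log((-3^(1/3) + 3^(5/6)*I)*(C1 + sqrt(3)*y)^(1/3)/2)


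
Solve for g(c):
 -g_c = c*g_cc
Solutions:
 g(c) = C1 + C2*log(c)


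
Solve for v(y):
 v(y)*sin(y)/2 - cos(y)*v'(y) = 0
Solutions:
 v(y) = C1/sqrt(cos(y))


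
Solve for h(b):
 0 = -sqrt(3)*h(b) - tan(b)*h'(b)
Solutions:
 h(b) = C1/sin(b)^(sqrt(3))


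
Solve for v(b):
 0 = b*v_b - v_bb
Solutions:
 v(b) = C1 + C2*erfi(sqrt(2)*b/2)


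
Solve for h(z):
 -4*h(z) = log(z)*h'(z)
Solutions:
 h(z) = C1*exp(-4*li(z))


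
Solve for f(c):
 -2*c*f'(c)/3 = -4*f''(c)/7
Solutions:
 f(c) = C1 + C2*erfi(sqrt(21)*c/6)


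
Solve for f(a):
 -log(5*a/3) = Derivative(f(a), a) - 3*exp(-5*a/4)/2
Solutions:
 f(a) = C1 - a*log(a) + a*(-log(5) + 1 + log(3)) - 6*exp(-5*a/4)/5


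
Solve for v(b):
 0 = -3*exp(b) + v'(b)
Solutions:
 v(b) = C1 + 3*exp(b)


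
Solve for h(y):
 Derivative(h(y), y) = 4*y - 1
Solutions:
 h(y) = C1 + 2*y^2 - y


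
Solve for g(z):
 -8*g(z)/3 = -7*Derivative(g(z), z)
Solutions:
 g(z) = C1*exp(8*z/21)


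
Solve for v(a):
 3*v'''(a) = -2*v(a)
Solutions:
 v(a) = C3*exp(-2^(1/3)*3^(2/3)*a/3) + (C1*sin(2^(1/3)*3^(1/6)*a/2) + C2*cos(2^(1/3)*3^(1/6)*a/2))*exp(2^(1/3)*3^(2/3)*a/6)


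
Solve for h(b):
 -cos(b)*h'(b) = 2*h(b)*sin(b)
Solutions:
 h(b) = C1*cos(b)^2


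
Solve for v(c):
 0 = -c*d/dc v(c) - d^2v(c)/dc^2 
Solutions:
 v(c) = C1 + C2*erf(sqrt(2)*c/2)


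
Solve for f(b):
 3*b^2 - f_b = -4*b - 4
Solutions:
 f(b) = C1 + b^3 + 2*b^2 + 4*b


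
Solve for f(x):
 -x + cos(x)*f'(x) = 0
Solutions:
 f(x) = C1 + Integral(x/cos(x), x)


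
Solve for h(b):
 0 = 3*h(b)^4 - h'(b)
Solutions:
 h(b) = (-1/(C1 + 9*b))^(1/3)
 h(b) = (-1/(C1 + 3*b))^(1/3)*(-3^(2/3) - 3*3^(1/6)*I)/6
 h(b) = (-1/(C1 + 3*b))^(1/3)*(-3^(2/3) + 3*3^(1/6)*I)/6


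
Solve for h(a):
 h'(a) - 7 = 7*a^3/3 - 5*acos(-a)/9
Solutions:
 h(a) = C1 + 7*a^4/12 - 5*a*acos(-a)/9 + 7*a - 5*sqrt(1 - a^2)/9


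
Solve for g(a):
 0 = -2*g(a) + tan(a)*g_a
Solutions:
 g(a) = C1*sin(a)^2


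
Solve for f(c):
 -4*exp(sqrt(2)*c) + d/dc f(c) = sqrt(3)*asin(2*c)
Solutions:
 f(c) = C1 + sqrt(3)*(c*asin(2*c) + sqrt(1 - 4*c^2)/2) + 2*sqrt(2)*exp(sqrt(2)*c)


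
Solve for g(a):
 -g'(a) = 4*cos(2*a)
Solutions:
 g(a) = C1 - 2*sin(2*a)


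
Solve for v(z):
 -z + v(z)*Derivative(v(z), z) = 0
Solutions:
 v(z) = -sqrt(C1 + z^2)
 v(z) = sqrt(C1 + z^2)


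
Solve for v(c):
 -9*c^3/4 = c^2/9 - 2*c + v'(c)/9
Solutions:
 v(c) = C1 - 81*c^4/16 - c^3/3 + 9*c^2


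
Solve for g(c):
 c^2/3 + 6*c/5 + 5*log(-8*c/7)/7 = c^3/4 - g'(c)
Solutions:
 g(c) = C1 + c^4/16 - c^3/9 - 3*c^2/5 - 5*c*log(-c)/7 + 5*c*(-3*log(2) + 1 + log(7))/7


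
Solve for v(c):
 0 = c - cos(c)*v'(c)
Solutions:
 v(c) = C1 + Integral(c/cos(c), c)


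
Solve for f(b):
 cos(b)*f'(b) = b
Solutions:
 f(b) = C1 + Integral(b/cos(b), b)


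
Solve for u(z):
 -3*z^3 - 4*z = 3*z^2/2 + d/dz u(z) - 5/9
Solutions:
 u(z) = C1 - 3*z^4/4 - z^3/2 - 2*z^2 + 5*z/9


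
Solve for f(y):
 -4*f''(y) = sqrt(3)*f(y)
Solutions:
 f(y) = C1*sin(3^(1/4)*y/2) + C2*cos(3^(1/4)*y/2)


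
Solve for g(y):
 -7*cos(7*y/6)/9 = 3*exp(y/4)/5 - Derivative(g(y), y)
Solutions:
 g(y) = C1 + 12*exp(y/4)/5 + 2*sin(7*y/6)/3


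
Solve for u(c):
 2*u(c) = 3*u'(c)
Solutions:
 u(c) = C1*exp(2*c/3)


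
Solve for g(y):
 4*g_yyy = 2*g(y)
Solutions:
 g(y) = C3*exp(2^(2/3)*y/2) + (C1*sin(2^(2/3)*sqrt(3)*y/4) + C2*cos(2^(2/3)*sqrt(3)*y/4))*exp(-2^(2/3)*y/4)


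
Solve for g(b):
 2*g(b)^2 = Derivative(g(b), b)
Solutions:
 g(b) = -1/(C1 + 2*b)


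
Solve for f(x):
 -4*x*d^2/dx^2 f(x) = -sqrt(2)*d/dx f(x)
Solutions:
 f(x) = C1 + C2*x^(sqrt(2)/4 + 1)


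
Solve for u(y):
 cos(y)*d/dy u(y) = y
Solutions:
 u(y) = C1 + Integral(y/cos(y), y)


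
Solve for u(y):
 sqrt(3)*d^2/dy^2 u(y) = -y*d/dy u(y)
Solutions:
 u(y) = C1 + C2*erf(sqrt(2)*3^(3/4)*y/6)


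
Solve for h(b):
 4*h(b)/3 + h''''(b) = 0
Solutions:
 h(b) = (C1*sin(3^(3/4)*b/3) + C2*cos(3^(3/4)*b/3))*exp(-3^(3/4)*b/3) + (C3*sin(3^(3/4)*b/3) + C4*cos(3^(3/4)*b/3))*exp(3^(3/4)*b/3)


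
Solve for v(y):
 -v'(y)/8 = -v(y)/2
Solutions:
 v(y) = C1*exp(4*y)


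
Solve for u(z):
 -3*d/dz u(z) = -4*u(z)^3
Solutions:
 u(z) = -sqrt(6)*sqrt(-1/(C1 + 4*z))/2
 u(z) = sqrt(6)*sqrt(-1/(C1 + 4*z))/2


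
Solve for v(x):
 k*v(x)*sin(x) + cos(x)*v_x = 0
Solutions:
 v(x) = C1*exp(k*log(cos(x)))


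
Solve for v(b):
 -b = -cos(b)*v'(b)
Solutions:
 v(b) = C1 + Integral(b/cos(b), b)


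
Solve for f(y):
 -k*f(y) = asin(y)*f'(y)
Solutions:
 f(y) = C1*exp(-k*Integral(1/asin(y), y))


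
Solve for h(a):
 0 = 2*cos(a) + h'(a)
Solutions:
 h(a) = C1 - 2*sin(a)


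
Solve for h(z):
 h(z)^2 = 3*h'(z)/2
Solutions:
 h(z) = -3/(C1 + 2*z)


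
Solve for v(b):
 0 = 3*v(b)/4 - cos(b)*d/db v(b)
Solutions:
 v(b) = C1*(sin(b) + 1)^(3/8)/(sin(b) - 1)^(3/8)


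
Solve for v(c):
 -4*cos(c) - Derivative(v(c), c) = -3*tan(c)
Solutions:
 v(c) = C1 - 3*log(cos(c)) - 4*sin(c)


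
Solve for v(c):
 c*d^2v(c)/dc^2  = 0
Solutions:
 v(c) = C1 + C2*c


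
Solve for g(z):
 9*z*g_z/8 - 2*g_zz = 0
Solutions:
 g(z) = C1 + C2*erfi(3*sqrt(2)*z/8)


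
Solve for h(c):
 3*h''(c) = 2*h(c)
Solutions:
 h(c) = C1*exp(-sqrt(6)*c/3) + C2*exp(sqrt(6)*c/3)


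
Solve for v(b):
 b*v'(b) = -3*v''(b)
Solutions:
 v(b) = C1 + C2*erf(sqrt(6)*b/6)


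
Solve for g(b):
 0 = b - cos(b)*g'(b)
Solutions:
 g(b) = C1 + Integral(b/cos(b), b)


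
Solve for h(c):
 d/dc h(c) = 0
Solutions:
 h(c) = C1


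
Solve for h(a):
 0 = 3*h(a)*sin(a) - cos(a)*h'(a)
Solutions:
 h(a) = C1/cos(a)^3


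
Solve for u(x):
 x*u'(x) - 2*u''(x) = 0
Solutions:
 u(x) = C1 + C2*erfi(x/2)


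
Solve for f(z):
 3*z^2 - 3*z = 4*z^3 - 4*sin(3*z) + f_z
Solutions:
 f(z) = C1 - z^4 + z^3 - 3*z^2/2 - 4*cos(3*z)/3


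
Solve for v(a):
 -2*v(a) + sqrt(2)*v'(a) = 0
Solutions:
 v(a) = C1*exp(sqrt(2)*a)


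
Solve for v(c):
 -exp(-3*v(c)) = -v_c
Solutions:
 v(c) = log(C1 + 3*c)/3
 v(c) = log((-3^(1/3) - 3^(5/6)*I)*(C1 + c)^(1/3)/2)
 v(c) = log((-3^(1/3) + 3^(5/6)*I)*(C1 + c)^(1/3)/2)


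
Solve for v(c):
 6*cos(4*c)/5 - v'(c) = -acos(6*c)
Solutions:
 v(c) = C1 + c*acos(6*c) - sqrt(1 - 36*c^2)/6 + 3*sin(4*c)/10


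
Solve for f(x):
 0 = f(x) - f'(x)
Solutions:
 f(x) = C1*exp(x)


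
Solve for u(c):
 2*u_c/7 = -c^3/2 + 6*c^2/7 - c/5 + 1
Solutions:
 u(c) = C1 - 7*c^4/16 + c^3 - 7*c^2/20 + 7*c/2


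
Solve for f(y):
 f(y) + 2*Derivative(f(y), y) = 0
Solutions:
 f(y) = C1*exp(-y/2)


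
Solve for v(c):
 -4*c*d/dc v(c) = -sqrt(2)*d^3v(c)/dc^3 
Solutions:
 v(c) = C1 + Integral(C2*airyai(sqrt(2)*c) + C3*airybi(sqrt(2)*c), c)


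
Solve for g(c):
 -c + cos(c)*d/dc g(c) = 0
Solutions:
 g(c) = C1 + Integral(c/cos(c), c)


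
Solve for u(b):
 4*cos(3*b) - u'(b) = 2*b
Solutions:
 u(b) = C1 - b^2 + 4*sin(3*b)/3


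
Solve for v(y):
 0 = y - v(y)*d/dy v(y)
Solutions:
 v(y) = -sqrt(C1 + y^2)
 v(y) = sqrt(C1 + y^2)


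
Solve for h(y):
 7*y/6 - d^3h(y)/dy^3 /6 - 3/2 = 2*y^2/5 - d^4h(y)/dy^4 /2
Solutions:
 h(y) = C1 + C2*y + C3*y^2 + C4*exp(y/3) - y^5/25 - 37*y^4/120 - 26*y^3/5


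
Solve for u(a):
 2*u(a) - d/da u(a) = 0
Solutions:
 u(a) = C1*exp(2*a)


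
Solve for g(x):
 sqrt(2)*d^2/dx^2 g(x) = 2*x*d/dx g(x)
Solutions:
 g(x) = C1 + C2*erfi(2^(3/4)*x/2)


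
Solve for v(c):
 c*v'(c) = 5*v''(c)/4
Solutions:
 v(c) = C1 + C2*erfi(sqrt(10)*c/5)


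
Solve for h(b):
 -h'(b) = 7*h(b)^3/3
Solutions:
 h(b) = -sqrt(6)*sqrt(-1/(C1 - 7*b))/2
 h(b) = sqrt(6)*sqrt(-1/(C1 - 7*b))/2


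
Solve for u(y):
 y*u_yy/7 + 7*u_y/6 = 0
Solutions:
 u(y) = C1 + C2/y^(43/6)


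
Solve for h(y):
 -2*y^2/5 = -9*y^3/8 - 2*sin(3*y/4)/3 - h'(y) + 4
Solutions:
 h(y) = C1 - 9*y^4/32 + 2*y^3/15 + 4*y + 8*cos(3*y/4)/9


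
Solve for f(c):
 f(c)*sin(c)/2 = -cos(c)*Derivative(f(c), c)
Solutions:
 f(c) = C1*sqrt(cos(c))


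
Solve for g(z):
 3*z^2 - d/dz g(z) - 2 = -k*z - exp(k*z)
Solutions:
 g(z) = C1 + k*z^2/2 + z^3 - 2*z + exp(k*z)/k


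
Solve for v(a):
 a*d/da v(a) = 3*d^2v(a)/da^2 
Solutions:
 v(a) = C1 + C2*erfi(sqrt(6)*a/6)


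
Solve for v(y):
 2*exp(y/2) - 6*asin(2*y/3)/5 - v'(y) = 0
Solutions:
 v(y) = C1 - 6*y*asin(2*y/3)/5 - 3*sqrt(9 - 4*y^2)/5 + 4*exp(y/2)


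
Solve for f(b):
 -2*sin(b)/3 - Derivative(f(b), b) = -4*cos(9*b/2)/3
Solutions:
 f(b) = C1 + 8*sin(9*b/2)/27 + 2*cos(b)/3


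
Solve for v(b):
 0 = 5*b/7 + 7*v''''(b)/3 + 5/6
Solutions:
 v(b) = C1 + C2*b + C3*b^2 + C4*b^3 - b^5/392 - 5*b^4/336


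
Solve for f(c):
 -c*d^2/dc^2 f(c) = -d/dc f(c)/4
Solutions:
 f(c) = C1 + C2*c^(5/4)


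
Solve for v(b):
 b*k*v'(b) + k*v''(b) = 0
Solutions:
 v(b) = C1 + C2*erf(sqrt(2)*b/2)


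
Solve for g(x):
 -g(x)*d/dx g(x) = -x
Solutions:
 g(x) = -sqrt(C1 + x^2)
 g(x) = sqrt(C1 + x^2)


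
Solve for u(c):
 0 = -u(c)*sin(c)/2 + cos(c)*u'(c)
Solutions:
 u(c) = C1/sqrt(cos(c))


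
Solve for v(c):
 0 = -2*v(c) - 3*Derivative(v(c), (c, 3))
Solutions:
 v(c) = C3*exp(-2^(1/3)*3^(2/3)*c/3) + (C1*sin(2^(1/3)*3^(1/6)*c/2) + C2*cos(2^(1/3)*3^(1/6)*c/2))*exp(2^(1/3)*3^(2/3)*c/6)


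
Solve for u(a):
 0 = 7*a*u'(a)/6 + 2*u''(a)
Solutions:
 u(a) = C1 + C2*erf(sqrt(42)*a/12)


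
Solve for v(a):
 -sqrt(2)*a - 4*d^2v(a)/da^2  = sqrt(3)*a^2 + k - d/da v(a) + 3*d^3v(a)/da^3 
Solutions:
 v(a) = C1 + C2*exp(a*(-2 + sqrt(7))/3) + C3*exp(-a*(2 + sqrt(7))/3) + sqrt(3)*a^3/3 + sqrt(2)*a^2/2 + 4*sqrt(3)*a^2 + a*k + 4*sqrt(2)*a + 38*sqrt(3)*a


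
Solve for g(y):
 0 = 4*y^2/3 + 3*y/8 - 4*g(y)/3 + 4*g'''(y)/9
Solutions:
 g(y) = C3*exp(3^(1/3)*y) + y^2 + 9*y/32 + (C1*sin(3^(5/6)*y/2) + C2*cos(3^(5/6)*y/2))*exp(-3^(1/3)*y/2)


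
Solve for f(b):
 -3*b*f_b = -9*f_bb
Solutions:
 f(b) = C1 + C2*erfi(sqrt(6)*b/6)


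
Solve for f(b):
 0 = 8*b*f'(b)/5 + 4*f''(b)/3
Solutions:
 f(b) = C1 + C2*erf(sqrt(15)*b/5)


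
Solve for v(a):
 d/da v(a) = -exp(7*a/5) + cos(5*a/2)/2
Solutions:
 v(a) = C1 - 5*exp(7*a/5)/7 + sin(5*a/2)/5


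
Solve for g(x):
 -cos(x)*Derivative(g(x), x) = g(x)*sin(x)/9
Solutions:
 g(x) = C1*cos(x)^(1/9)


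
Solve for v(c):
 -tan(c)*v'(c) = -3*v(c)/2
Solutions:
 v(c) = C1*sin(c)^(3/2)


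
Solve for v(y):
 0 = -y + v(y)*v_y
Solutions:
 v(y) = -sqrt(C1 + y^2)
 v(y) = sqrt(C1 + y^2)


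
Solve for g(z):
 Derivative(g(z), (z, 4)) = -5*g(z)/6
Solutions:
 g(z) = (C1*sin(10^(1/4)*3^(3/4)*z/6) + C2*cos(10^(1/4)*3^(3/4)*z/6))*exp(-10^(1/4)*3^(3/4)*z/6) + (C3*sin(10^(1/4)*3^(3/4)*z/6) + C4*cos(10^(1/4)*3^(3/4)*z/6))*exp(10^(1/4)*3^(3/4)*z/6)


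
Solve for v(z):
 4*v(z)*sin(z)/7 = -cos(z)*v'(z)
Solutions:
 v(z) = C1*cos(z)^(4/7)


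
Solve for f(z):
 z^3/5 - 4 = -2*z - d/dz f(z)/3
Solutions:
 f(z) = C1 - 3*z^4/20 - 3*z^2 + 12*z


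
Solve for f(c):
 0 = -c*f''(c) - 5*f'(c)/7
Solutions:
 f(c) = C1 + C2*c^(2/7)


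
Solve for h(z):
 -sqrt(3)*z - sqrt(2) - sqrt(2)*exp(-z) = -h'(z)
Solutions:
 h(z) = C1 + sqrt(3)*z^2/2 + sqrt(2)*z - sqrt(2)*exp(-z)


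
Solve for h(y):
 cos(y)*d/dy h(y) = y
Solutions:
 h(y) = C1 + Integral(y/cos(y), y)


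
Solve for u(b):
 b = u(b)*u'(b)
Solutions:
 u(b) = -sqrt(C1 + b^2)
 u(b) = sqrt(C1 + b^2)


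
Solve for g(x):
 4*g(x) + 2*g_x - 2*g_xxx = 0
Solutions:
 g(x) = C1*exp(-x*((sqrt(78)/9 + 1)^(-1/3) + 3*(sqrt(78)/9 + 1)^(1/3))/6)*sin(sqrt(3)*x*(-3*(sqrt(78)/9 + 1)^(1/3) + (sqrt(78)/9 + 1)^(-1/3))/6) + C2*exp(-x*((sqrt(78)/9 + 1)^(-1/3) + 3*(sqrt(78)/9 + 1)^(1/3))/6)*cos(sqrt(3)*x*(-3*(sqrt(78)/9 + 1)^(1/3) + (sqrt(78)/9 + 1)^(-1/3))/6) + C3*exp(x*(1/(3*(sqrt(78)/9 + 1)^(1/3)) + (sqrt(78)/9 + 1)^(1/3)))


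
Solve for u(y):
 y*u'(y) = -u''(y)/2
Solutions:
 u(y) = C1 + C2*erf(y)


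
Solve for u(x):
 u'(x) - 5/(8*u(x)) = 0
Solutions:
 u(x) = -sqrt(C1 + 5*x)/2
 u(x) = sqrt(C1 + 5*x)/2


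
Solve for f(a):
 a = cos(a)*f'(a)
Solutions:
 f(a) = C1 + Integral(a/cos(a), a)


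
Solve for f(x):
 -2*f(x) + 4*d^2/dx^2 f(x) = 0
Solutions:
 f(x) = C1*exp(-sqrt(2)*x/2) + C2*exp(sqrt(2)*x/2)


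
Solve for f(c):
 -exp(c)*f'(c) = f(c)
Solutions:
 f(c) = C1*exp(exp(-c))


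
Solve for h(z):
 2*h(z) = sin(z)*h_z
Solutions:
 h(z) = C1*(cos(z) - 1)/(cos(z) + 1)


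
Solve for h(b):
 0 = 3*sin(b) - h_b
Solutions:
 h(b) = C1 - 3*cos(b)


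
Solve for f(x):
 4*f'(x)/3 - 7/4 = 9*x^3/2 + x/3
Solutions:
 f(x) = C1 + 27*x^4/32 + x^2/8 + 21*x/16


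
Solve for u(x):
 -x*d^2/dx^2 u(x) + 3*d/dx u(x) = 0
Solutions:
 u(x) = C1 + C2*x^4


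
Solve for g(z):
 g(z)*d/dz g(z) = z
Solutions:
 g(z) = -sqrt(C1 + z^2)
 g(z) = sqrt(C1 + z^2)


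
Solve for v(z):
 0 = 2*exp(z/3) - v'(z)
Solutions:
 v(z) = C1 + 6*exp(z/3)


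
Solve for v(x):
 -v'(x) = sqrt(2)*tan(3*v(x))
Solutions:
 v(x) = -asin(C1*exp(-3*sqrt(2)*x))/3 + pi/3
 v(x) = asin(C1*exp(-3*sqrt(2)*x))/3


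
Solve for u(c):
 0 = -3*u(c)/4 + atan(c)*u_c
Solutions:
 u(c) = C1*exp(3*Integral(1/atan(c), c)/4)


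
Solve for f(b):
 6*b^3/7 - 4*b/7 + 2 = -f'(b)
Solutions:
 f(b) = C1 - 3*b^4/14 + 2*b^2/7 - 2*b


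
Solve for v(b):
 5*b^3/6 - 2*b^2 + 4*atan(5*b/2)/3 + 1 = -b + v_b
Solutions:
 v(b) = C1 + 5*b^4/24 - 2*b^3/3 + b^2/2 + 4*b*atan(5*b/2)/3 + b - 4*log(25*b^2 + 4)/15


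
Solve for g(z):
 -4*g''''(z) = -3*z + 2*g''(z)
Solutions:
 g(z) = C1 + C2*z + C3*sin(sqrt(2)*z/2) + C4*cos(sqrt(2)*z/2) + z^3/4


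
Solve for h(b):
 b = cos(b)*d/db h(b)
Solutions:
 h(b) = C1 + Integral(b/cos(b), b)


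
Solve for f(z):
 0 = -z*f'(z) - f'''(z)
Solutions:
 f(z) = C1 + Integral(C2*airyai(-z) + C3*airybi(-z), z)


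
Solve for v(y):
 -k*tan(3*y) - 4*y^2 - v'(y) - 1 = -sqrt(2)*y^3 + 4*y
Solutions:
 v(y) = C1 + k*log(cos(3*y))/3 + sqrt(2)*y^4/4 - 4*y^3/3 - 2*y^2 - y


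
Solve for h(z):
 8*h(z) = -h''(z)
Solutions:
 h(z) = C1*sin(2*sqrt(2)*z) + C2*cos(2*sqrt(2)*z)


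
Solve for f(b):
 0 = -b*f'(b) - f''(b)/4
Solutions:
 f(b) = C1 + C2*erf(sqrt(2)*b)


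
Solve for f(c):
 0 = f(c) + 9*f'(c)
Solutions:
 f(c) = C1*exp(-c/9)


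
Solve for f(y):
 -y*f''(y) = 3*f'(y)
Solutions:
 f(y) = C1 + C2/y^2


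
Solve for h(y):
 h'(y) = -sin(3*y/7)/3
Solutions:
 h(y) = C1 + 7*cos(3*y/7)/9


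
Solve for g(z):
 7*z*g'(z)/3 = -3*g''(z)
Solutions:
 g(z) = C1 + C2*erf(sqrt(14)*z/6)


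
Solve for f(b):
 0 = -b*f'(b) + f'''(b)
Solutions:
 f(b) = C1 + Integral(C2*airyai(b) + C3*airybi(b), b)


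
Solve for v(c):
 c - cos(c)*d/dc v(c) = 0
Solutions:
 v(c) = C1 + Integral(c/cos(c), c)


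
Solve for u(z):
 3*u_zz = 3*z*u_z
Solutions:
 u(z) = C1 + C2*erfi(sqrt(2)*z/2)


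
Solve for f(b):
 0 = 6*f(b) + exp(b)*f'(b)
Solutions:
 f(b) = C1*exp(6*exp(-b))


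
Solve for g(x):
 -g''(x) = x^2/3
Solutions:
 g(x) = C1 + C2*x - x^4/36


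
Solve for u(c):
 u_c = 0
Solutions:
 u(c) = C1


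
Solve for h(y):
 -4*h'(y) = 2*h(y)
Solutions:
 h(y) = C1*exp(-y/2)


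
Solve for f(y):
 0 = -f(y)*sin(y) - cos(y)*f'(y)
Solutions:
 f(y) = C1*cos(y)


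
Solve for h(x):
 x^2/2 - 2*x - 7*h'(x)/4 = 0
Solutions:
 h(x) = C1 + 2*x^3/21 - 4*x^2/7


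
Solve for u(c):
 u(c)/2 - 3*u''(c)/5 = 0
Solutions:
 u(c) = C1*exp(-sqrt(30)*c/6) + C2*exp(sqrt(30)*c/6)


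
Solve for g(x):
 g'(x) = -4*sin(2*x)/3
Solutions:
 g(x) = C1 + 2*cos(2*x)/3


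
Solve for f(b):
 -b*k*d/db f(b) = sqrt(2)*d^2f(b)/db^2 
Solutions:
 f(b) = Piecewise((-2^(3/4)*sqrt(pi)*C1*erf(2^(1/4)*b*sqrt(k)/2)/(2*sqrt(k)) - C2, (k > 0) | (k < 0)), (-C1*b - C2, True))


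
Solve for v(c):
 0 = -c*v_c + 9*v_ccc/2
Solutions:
 v(c) = C1 + Integral(C2*airyai(6^(1/3)*c/3) + C3*airybi(6^(1/3)*c/3), c)


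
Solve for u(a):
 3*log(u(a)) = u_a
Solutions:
 li(u(a)) = C1 + 3*a


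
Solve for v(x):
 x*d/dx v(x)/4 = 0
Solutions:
 v(x) = C1


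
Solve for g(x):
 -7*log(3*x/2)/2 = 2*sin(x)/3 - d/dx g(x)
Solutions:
 g(x) = C1 + 7*x*log(x)/2 - 7*x/2 - 4*x*log(2) + x*log(6)/2 + 3*x*log(3) - 2*cos(x)/3
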